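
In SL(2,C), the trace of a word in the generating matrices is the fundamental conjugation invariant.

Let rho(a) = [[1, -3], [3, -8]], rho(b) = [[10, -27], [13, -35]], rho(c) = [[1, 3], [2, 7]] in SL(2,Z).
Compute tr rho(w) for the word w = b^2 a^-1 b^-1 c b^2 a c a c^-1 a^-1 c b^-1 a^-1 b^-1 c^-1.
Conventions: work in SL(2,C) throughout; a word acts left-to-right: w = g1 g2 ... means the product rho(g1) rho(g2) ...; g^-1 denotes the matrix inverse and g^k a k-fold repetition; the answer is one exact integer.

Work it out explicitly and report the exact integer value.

rho(b) = [[10, -27], [13, -35]]
... * rho(b) = [[10, -27], [13, -35]]  ->  [[-251, 675], [-325, 874]]
... * rho(a^-1) = [[-8, 3], [-3, 1]]  ->  [[-17, -78], [-22, -101]]
... * rho(b^-1) = [[-35, 27], [-13, 10]]  ->  [[1609, -1239], [2083, -1604]]
... * rho(c) = [[1, 3], [2, 7]]  ->  [[-869, -3846], [-1125, -4979]]
... * rho(b) = [[10, -27], [13, -35]]  ->  [[-58688, 158073], [-75977, 204640]]
... * rho(b) = [[10, -27], [13, -35]]  ->  [[1468069, -3947979], [1900550, -5111021]]
... * rho(a) = [[1, -3], [3, -8]]  ->  [[-10375868, 27179625], [-13432513, 35186518]]
... * rho(c) = [[1, 3], [2, 7]]  ->  [[43983382, 159129771], [56940523, 206008087]]
... * rho(a) = [[1, -3], [3, -8]]  ->  [[521372695, -1404988314], [674964784, -1818886265]]
... * rho(c^-1) = [[7, -3], [-2, 1]]  ->  [[6459585493, -2969106399], [8362526018, -3843780617]]
... * rho(a^-1) = [[-8, 3], [-3, 1]]  ->  [[-42769364747, 16409650080], [-55368866293, 21243797437]]
... * rho(c) = [[1, 3], [2, 7]]  ->  [[-9950064587, -13440543681], [-12881271419, -17400016820]]
... * rho(b^-1) = [[-35, 27], [-13, 10]]  ->  [[522979328398, -403057180659], [677044718325, -521794496513]]
... * rho(a^-1) = [[-8, 3], [-3, 1]]  ->  [[-2974663085207, 1165880804535], [-3850974257061, 1509339658462]]
... * rho(b^-1) = [[-35, 27], [-13, 10]]  ->  [[88956757523290, -68657095255239], [115162683437129, -88882908356027]]
... * rho(c^-1) = [[7, -3], [-2, 1]]  ->  [[760011493173508, -335527367825109], [983904600771957, -434370958667414]]
tr = 760011493173508 + -434370958667414 = 325640534506094

325640534506094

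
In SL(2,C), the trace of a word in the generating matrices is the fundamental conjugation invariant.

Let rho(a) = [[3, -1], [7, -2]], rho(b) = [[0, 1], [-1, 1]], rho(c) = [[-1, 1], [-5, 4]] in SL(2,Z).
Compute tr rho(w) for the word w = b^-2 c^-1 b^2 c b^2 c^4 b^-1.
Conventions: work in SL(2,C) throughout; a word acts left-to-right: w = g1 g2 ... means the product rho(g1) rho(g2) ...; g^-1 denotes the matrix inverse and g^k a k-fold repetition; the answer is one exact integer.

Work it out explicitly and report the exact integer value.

rho(b^-1) = [[1, -1], [1, 0]]
... * rho(b^-1) = [[1, -1], [1, 0]]  ->  [[0, -1], [1, -1]]
... * rho(c^-1) = [[4, -1], [5, -1]]  ->  [[-5, 1], [-1, 0]]
... * rho(b) = [[0, 1], [-1, 1]]  ->  [[-1, -4], [0, -1]]
... * rho(b) = [[0, 1], [-1, 1]]  ->  [[4, -5], [1, -1]]
... * rho(c) = [[-1, 1], [-5, 4]]  ->  [[21, -16], [4, -3]]
... * rho(b) = [[0, 1], [-1, 1]]  ->  [[16, 5], [3, 1]]
... * rho(b) = [[0, 1], [-1, 1]]  ->  [[-5, 21], [-1, 4]]
... * rho(c) = [[-1, 1], [-5, 4]]  ->  [[-100, 79], [-19, 15]]
... * rho(c) = [[-1, 1], [-5, 4]]  ->  [[-295, 216], [-56, 41]]
... * rho(c) = [[-1, 1], [-5, 4]]  ->  [[-785, 569], [-149, 108]]
... * rho(c) = [[-1, 1], [-5, 4]]  ->  [[-2060, 1491], [-391, 283]]
... * rho(b^-1) = [[1, -1], [1, 0]]  ->  [[-569, 2060], [-108, 391]]
tr = -569 + 391 = -178

-178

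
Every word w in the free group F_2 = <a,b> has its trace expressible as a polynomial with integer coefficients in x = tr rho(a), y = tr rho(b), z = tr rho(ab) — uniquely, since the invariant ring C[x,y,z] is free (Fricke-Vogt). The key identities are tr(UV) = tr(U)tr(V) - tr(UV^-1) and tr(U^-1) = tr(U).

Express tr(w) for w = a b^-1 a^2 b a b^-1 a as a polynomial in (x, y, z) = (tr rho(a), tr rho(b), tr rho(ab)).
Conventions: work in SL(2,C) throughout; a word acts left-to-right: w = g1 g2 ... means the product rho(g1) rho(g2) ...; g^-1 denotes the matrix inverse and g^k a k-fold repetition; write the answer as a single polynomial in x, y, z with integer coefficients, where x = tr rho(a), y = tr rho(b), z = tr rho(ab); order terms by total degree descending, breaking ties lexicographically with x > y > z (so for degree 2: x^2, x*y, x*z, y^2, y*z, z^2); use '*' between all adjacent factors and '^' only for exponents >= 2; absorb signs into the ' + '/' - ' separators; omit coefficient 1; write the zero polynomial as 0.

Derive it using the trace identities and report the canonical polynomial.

trace(b a^2) = trace(a)*trace(b a) - trace(b)  (reduce the a square) = x*z - y
trace(b a^3) = trace(a)*trace(b a^2) - trace(b a)  (reduce the a square) = x^2*z - x*y - z
trace(a^3 b a) = trace(a)*trace(b a^3) - trace(b a^2)  (reduce the a square) = x^3*z - x^2*y - 2*x*z + y
trace(a^2 b a^3) = trace(a)*trace(a^3 b a) - trace(a^3 b)  (reduce the a square) = x^4*z - x^3*y - 3*x^2*z + 2*x*y + z
trace(b a b a) = trace(b a)*trace(b a) - trace(1)  (split on b) = z^2 - 2
trace(b a b) = trace(b)*trace(a b) - trace(a)  (reduce the b square) = y*z - x
trace(b a^2 b a) = trace(a)*trace(b a b a) - trace(b a b)  (reduce the a square) = x*z^2 - y*z - x
trace(a^2) = trace(a)*trace(a) - trace(1)  (reduce the a square) = x^2 - 2
trace(b a^2 b) = trace(b)*trace(a^2 b) - trace(a^2)  (reduce the b square) = x*y*z - x^2 - y^2 + 2
trace(b a^2 b a^2) = trace(a)*trace(b a^2 b a) - trace(b a^2 b)  (reduce the a square) = x^2*z^2 - 2*x*y*z + y^2 - 2
trace(a^2 b a^3 b) = trace(a)*trace(b a^2 b a^2) - trace(b a^2 b a)  (reduce the a square) = x^3*z^2 - 2*x^2*y*z + x*y^2 - x*z^2 + y*z - x
trace(a^2 b^-1 a^2 b a) = trace(a^2 b a^3)*trace(b) - trace(a^2 b a^3 b)  (eliminate b^-1) = x^4*y*z - x^3*y^2 - x^3*z^2 - x^2*y*z + x*y^2 + x*z^2 + x
trace(a^2 b a b a) = trace(a)*trace(b a b a^2) - trace(b a b a)  (reduce the a square) = x^2*z^2 - x*y*z - x^2 - z^2 + 2
trace(a^2 b a b a^2) = trace(a)*trace(a^2 b a b a) - trace(a^2 b a b)  (reduce the a square) = x^3*z^2 - x^2*y*z - x^3 - 2*x*z^2 + y*z + 3*x
trace(b a b a b a) = trace(b a b a)*trace(b a) - trace(a b)  (split on b) = z^3 - 3*z
trace(b a b a b) = trace(b)*trace(a b a b) - trace(a b a)  (reduce the b square) = y*z^2 - x*z - y
trace(b a b a^2 b a) = trace(a)*trace(b a b a b a) - trace(b a b a b)  (reduce the a square) = x*z^3 - y*z^2 - 2*x*z + y
trace(b^2 a b) = trace(b)*trace(b a b) - trace(b a)  (reduce the b square) = y^2*z - x*y - z
trace(b a b a^2 b) = trace(a)*trace(b^2 a b a) - trace(b^2 a b)  (reduce the a square) = x*y*z^2 - x^2*z - y^2*z + z
trace(a^2 b a b a^2 b) = trace(a)*trace(b a b a^2 b a) - trace(b a b a^2 b)  (reduce the a square) = x^2*z^3 - 2*x*y*z^2 - x^2*z + y^2*z + x*y - z
trace(a^2 b^-1 a^2 b a b) = trace(a^2 b a b a^2)*trace(b) - trace(a^2 b a b a^2 b)  (eliminate b^-1) = x^3*y*z^2 - x^2*y^2*z - x^2*z^3 - x^3*y + x^2*z + 2*x*y + z
trace(a b^-1 a^2 b a b^-1 a) = trace(a^2 b^-1 a^2 b a)*trace(b) - trace(a^2 b^-1 a^2 b a b)  (eliminate b^-1) = x^4*y^2*z - x^3*y^3 - 2*x^3*y*z^2 + x^2*z^3 + x^3*y + x*y^3 + x*y*z^2 - x^2*z - x*y - z

x^4*y^2*z - x^3*y^3 - 2*x^3*y*z^2 + x^2*z^3 + x^3*y + x*y^3 + x*y*z^2 - x^2*z - x*y - z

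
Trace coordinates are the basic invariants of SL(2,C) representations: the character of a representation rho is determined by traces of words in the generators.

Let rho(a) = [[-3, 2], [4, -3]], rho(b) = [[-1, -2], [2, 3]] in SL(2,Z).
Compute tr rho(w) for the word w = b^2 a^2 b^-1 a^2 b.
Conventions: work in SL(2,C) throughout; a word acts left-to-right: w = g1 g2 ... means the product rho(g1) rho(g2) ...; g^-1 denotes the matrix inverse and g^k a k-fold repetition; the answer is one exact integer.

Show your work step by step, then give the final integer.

rho(b) = [[-1, -2], [2, 3]]
... * rho(b) = [[-1, -2], [2, 3]]  ->  [[-3, -4], [4, 5]]
... * rho(a) = [[-3, 2], [4, -3]]  ->  [[-7, 6], [8, -7]]
... * rho(a) = [[-3, 2], [4, -3]]  ->  [[45, -32], [-52, 37]]
... * rho(b^-1) = [[3, 2], [-2, -1]]  ->  [[199, 122], [-230, -141]]
... * rho(a) = [[-3, 2], [4, -3]]  ->  [[-109, 32], [126, -37]]
... * rho(a) = [[-3, 2], [4, -3]]  ->  [[455, -314], [-526, 363]]
... * rho(b) = [[-1, -2], [2, 3]]  ->  [[-1083, -1852], [1252, 2141]]
tr = -1083 + 2141 = 1058

1058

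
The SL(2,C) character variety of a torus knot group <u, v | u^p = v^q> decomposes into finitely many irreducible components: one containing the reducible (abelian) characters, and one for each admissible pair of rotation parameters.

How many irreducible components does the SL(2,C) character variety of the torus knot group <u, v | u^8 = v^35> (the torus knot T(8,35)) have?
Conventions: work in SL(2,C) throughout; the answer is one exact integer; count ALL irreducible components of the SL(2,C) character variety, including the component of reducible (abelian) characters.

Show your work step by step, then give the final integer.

120

For T(8,35): irreducibility forces the central element u^8 = v^35 to one of +I, -I.
So on each irreducible component the traces are pinned: tr(u) = 2*cos(pi*alpha/8) with 1 <= alpha <= 7, tr(v) = 2*cos(pi*beta/35) with 1 <= beta <= 34.
The two central values (-1)^alpha I and (-1)^beta I must be the same matrix, so alpha and beta share a parity.
count pairs: odd alpha (4 choices) x odd beta (17), plus even alpha (3) x even beta (17): 4*17 + 3*17 = 119.
That is 119 components of irreducible characters, and with the reducible (abelian) component the total is 120.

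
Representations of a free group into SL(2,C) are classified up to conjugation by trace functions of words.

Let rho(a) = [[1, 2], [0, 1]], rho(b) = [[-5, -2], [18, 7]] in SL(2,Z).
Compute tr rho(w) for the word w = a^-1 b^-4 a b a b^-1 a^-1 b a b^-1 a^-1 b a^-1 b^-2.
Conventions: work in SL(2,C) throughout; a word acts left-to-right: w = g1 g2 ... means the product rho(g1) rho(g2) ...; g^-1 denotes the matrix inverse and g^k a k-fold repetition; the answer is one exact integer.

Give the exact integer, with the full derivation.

644638780118

rho(a^-1) = [[1, -2], [0, 1]]
... * rho(b^-1) = [[7, 2], [-18, -5]]  ->  [[43, 12], [-18, -5]]
... * rho(b^-1) = [[7, 2], [-18, -5]]  ->  [[85, 26], [-36, -11]]
... * rho(b^-1) = [[7, 2], [-18, -5]]  ->  [[127, 40], [-54, -17]]
... * rho(b^-1) = [[7, 2], [-18, -5]]  ->  [[169, 54], [-72, -23]]
... * rho(a) = [[1, 2], [0, 1]]  ->  [[169, 392], [-72, -167]]
... * rho(b) = [[-5, -2], [18, 7]]  ->  [[6211, 2406], [-2646, -1025]]
... * rho(a) = [[1, 2], [0, 1]]  ->  [[6211, 14828], [-2646, -6317]]
... * rho(b^-1) = [[7, 2], [-18, -5]]  ->  [[-223427, -61718], [95184, 26293]]
... * rho(a^-1) = [[1, -2], [0, 1]]  ->  [[-223427, 385136], [95184, -164075]]
... * rho(b) = [[-5, -2], [18, 7]]  ->  [[8049583, 3142806], [-3429270, -1338893]]
... * rho(a) = [[1, 2], [0, 1]]  ->  [[8049583, 19241972], [-3429270, -8197433]]
... * rho(b^-1) = [[7, 2], [-18, -5]]  ->  [[-290008415, -80110694], [123548904, 34128625]]
... * rho(a^-1) = [[1, -2], [0, 1]]  ->  [[-290008415, 499906136], [123548904, -212969183]]
... * rho(b) = [[-5, -2], [18, 7]]  ->  [[10448352523, 4079359782], [-4451189814, -1737882089]]
... * rho(a^-1) = [[1, -2], [0, 1]]  ->  [[10448352523, -16817345264], [-4451189814, 7164497539]]
... * rho(b^-1) = [[7, 2], [-18, -5]]  ->  [[375850682413, 104983431366], [-160119284400, -44724867323]]
... * rho(b^-1) = [[7, 2], [-18, -5]]  ->  [[741253012303, 226784207996], [-315787378986, -96614232185]]
tr = 741253012303 + -96614232185 = 644638780118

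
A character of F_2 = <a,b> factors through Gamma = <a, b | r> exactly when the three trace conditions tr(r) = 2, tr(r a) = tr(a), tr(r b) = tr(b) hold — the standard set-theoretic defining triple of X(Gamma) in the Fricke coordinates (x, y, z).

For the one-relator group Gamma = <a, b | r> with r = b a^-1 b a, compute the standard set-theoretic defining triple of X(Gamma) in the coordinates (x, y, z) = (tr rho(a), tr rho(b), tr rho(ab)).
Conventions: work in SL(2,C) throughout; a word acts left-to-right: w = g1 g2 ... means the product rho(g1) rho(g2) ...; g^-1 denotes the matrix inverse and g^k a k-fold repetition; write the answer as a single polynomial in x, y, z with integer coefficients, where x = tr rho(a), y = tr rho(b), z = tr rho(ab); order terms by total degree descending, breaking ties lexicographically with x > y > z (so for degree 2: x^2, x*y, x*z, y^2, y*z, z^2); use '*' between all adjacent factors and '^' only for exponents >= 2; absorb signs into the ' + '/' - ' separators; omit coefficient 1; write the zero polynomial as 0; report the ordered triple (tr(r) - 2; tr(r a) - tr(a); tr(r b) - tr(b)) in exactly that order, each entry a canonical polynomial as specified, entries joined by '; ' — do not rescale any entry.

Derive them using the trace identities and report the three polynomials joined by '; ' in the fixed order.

next, tr(b a b) = tr(b) tr(a b) - tr(a) = y*z - x
tr(b a b a) = tr(b a) tr(b a) - tr(1)   [split at repeated b] = z^2 - 2
tr(b a^-1 b a) = tr(b a b) tr(a) - tr(b a b a) = x*y*z - x^2 - z^2 + 2
tr(b^2) = tr(b) tr(b) - tr(1)   [square of b] = y^2 - 2
next, tr(b a^2 b) = tr(a) tr(b^2 a) - tr(b^2)   [square of a] = x*y*z - x^2 - y^2 + 2
next, tr(b a^2 b a) = tr(a) tr(b a b a) - tr(b a b)   [square of a] = x*z^2 - y*z - x
and tr(b a^-1 b a^2) = tr(b a^2 b) tr(a) - tr(b a^2 b a)   [inverse elimination on a] = x^2*y*z - x^3 - x*y^2 - x*z^2 + y*z + 3*x
next, tr(b a b^2) = tr(b) tr(b a b) - tr(b a)   [square of b] = y^2*z - x*y - z
tr(a b a) = tr(a) tr(b a) - tr(b)   [square of a] = x*z - y
tr(b a b^2 a) = tr(b) tr(a b a b) - tr(a b a)   [square of b] = y*z^2 - x*z - y
next, tr(b a^-1 b a b) = tr(b a b^2) tr(a) - tr(b a b^2 a)   [inverse elimination on a] = x*y^2*z - x^2*y - y*z^2 + y
assemble the triple (tr(r) - 2; tr(r a) - x; tr(r b) - y)

x*y*z - x^2 - z^2; x^2*y*z - x^3 - x*y^2 - x*z^2 + y*z + 2*x; x*y^2*z - x^2*y - y*z^2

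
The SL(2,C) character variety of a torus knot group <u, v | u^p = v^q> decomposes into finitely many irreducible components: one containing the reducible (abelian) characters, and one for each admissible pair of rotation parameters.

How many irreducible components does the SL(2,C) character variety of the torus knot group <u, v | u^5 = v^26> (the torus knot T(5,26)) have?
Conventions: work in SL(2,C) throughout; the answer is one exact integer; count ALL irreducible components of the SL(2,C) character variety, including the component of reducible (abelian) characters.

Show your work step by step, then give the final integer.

51

In the torus knot group T(5,26), u^5 = v^26 is central, so an irreducible representation sends it to +I or -I (Schur).
This locks tr(u) to 2*cos(pi*alpha/5), alpha in 1..4, and tr(v) to 2*cos(pi*beta/26), beta in 1..25, on each component of irreducible characters.
u^5 = (-1)^alpha I and v^26 = (-1)^beta I must agree, so alpha and beta have equal parity.
count pairs: odd alpha (2 choices) x odd beta (13), plus even alpha (2) x even beta (12): 2*13 + 2*12 = 50.
Total: 50 irreducible-character components + 1 reducible (abelian) component = 51.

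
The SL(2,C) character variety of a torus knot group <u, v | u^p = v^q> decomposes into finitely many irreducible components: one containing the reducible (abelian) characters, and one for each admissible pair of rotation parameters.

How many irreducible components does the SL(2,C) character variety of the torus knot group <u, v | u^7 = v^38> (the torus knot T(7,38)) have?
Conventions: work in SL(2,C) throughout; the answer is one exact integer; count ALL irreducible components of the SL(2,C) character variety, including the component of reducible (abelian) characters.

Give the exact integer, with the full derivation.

112

For T(7,38): irreducibility forces the central element u^7 = v^38 to one of +I, -I.
This locks tr(u) to 2*cos(pi*alpha/7), alpha in 1..6, and tr(v) to 2*cos(pi*beta/38), beta in 1..37, on each component of irreducible characters.
Consistency of u^7 = (-1)^alpha I with v^38 = (-1)^beta I forces alpha = beta (mod 2).
count pairs: odd alpha (3 choices) x odd beta (19), plus even alpha (3) x even beta (18): 3*19 + 3*18 = 111.
That is 111 components of irreducible characters, and with the reducible (abelian) component the total is 112.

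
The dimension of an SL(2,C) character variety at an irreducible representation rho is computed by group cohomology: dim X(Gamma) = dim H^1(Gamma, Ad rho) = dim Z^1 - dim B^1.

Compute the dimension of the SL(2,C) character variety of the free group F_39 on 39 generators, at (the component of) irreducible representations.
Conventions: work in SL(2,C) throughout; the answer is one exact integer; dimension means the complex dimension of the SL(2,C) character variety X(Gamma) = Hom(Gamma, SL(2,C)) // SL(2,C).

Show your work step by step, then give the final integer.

114

Here Gamma is free of rank 39 — no relator constrains a cocycle.
So Z^1 = (sl_2)^39 in full: dim Z^1 = 117.
Irreducibility makes the coboundary map sl_2 -> Z^1 injective (trivial centralizer), so dim B^1 = 3.
dim H^1 = 117 - 3 = 114, which is dim X.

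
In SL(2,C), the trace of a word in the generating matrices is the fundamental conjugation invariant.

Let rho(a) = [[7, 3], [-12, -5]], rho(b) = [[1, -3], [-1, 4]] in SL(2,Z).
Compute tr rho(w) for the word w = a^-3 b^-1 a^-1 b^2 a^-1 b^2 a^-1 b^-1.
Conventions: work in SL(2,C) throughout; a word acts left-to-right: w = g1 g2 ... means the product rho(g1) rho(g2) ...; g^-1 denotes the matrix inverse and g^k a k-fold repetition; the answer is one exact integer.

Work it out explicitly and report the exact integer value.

rho(a^-1) = [[-5, -3], [12, 7]]
... * rho(a^-1) = [[-5, -3], [12, 7]]  ->  [[-11, -6], [24, 13]]
... * rho(a^-1) = [[-5, -3], [12, 7]]  ->  [[-17, -9], [36, 19]]
... * rho(b^-1) = [[4, 3], [1, 1]]  ->  [[-77, -60], [163, 127]]
... * rho(a^-1) = [[-5, -3], [12, 7]]  ->  [[-335, -189], [709, 400]]
... * rho(b) = [[1, -3], [-1, 4]]  ->  [[-146, 249], [309, -527]]
... * rho(b) = [[1, -3], [-1, 4]]  ->  [[-395, 1434], [836, -3035]]
... * rho(a^-1) = [[-5, -3], [12, 7]]  ->  [[19183, 11223], [-40600, -23753]]
... * rho(b) = [[1, -3], [-1, 4]]  ->  [[7960, -12657], [-16847, 26788]]
... * rho(b) = [[1, -3], [-1, 4]]  ->  [[20617, -74508], [-43635, 157693]]
... * rho(a^-1) = [[-5, -3], [12, 7]]  ->  [[-997181, -583407], [2110491, 1234756]]
... * rho(b^-1) = [[4, 3], [1, 1]]  ->  [[-4572131, -3574950], [9676720, 7566229]]
tr = -4572131 + 7566229 = 2994098

2994098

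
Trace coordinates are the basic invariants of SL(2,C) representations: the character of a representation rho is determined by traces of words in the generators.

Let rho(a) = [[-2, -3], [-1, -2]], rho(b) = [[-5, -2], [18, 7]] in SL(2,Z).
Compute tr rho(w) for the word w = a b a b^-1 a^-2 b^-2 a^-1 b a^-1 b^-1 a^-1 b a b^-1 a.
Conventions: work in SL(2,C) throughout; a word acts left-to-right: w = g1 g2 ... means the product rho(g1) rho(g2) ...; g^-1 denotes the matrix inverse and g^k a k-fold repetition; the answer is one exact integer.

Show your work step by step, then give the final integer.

rho(a) = [[-2, -3], [-1, -2]]
... * rho(b) = [[-5, -2], [18, 7]]  ->  [[-44, -17], [-31, -12]]
... * rho(a) = [[-2, -3], [-1, -2]]  ->  [[105, 166], [74, 117]]
... * rho(b^-1) = [[7, 2], [-18, -5]]  ->  [[-2253, -620], [-1588, -437]]
... * rho(a^-1) = [[-2, 3], [1, -2]]  ->  [[3886, -5519], [2739, -3890]]
... * rho(a^-1) = [[-2, 3], [1, -2]]  ->  [[-13291, 22696], [-9368, 15997]]
... * rho(b^-1) = [[7, 2], [-18, -5]]  ->  [[-501565, -140062], [-353522, -98721]]
... * rho(b^-1) = [[7, 2], [-18, -5]]  ->  [[-989839, -302820], [-697676, -213439]]
... * rho(a^-1) = [[-2, 3], [1, -2]]  ->  [[1676858, -2363877], [1181913, -1666150]]
... * rho(b) = [[-5, -2], [18, 7]]  ->  [[-50934076, -19900855], [-35900265, -14026876]]
... * rho(a^-1) = [[-2, 3], [1, -2]]  ->  [[81967297, -113000518], [57773654, -79647043]]
... * rho(b^-1) = [[7, 2], [-18, -5]]  ->  [[2607780403, 728937184], [1838062352, 513782523]]
... * rho(a^-1) = [[-2, 3], [1, -2]]  ->  [[-4486623622, 6365466841], [-3162342181, 4486622010]]
... * rho(b) = [[-5, -2], [18, 7]]  ->  [[137011521248, 53531515131], [96570907085, 37731038432]]
... * rho(a) = [[-2, -3], [-1, -2]]  ->  [[-327554557627, -518097594006], [-230872852602, -365174798119]]
... * rho(b^-1) = [[7, 2], [-18, -5]]  ->  [[7032874788719, 1935378854776], [4957036397928, 1364128285391]]
... * rho(a) = [[-2, -3], [-1, -2]]  ->  [[-16001128432214, -24969382075709], [-11278201081247, -17599365764566]]
tr = -16001128432214 + -17599365764566 = -33600494196780

-33600494196780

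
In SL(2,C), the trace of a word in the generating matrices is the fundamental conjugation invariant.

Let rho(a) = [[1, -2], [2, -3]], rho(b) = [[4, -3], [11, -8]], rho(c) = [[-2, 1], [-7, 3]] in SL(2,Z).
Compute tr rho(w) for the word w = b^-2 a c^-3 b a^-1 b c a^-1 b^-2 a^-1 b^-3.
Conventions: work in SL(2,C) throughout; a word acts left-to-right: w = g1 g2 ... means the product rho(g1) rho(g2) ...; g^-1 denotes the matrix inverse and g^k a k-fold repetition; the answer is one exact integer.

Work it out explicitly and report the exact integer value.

rho(b^-1) = [[-8, 3], [-11, 4]]
... * rho(b^-1) = [[-8, 3], [-11, 4]]  ->  [[31, -12], [44, -17]]
... * rho(a) = [[1, -2], [2, -3]]  ->  [[7, -26], [10, -37]]
... * rho(c^-1) = [[3, -1], [7, -2]]  ->  [[-161, 45], [-229, 64]]
... * rho(c^-1) = [[3, -1], [7, -2]]  ->  [[-168, 71], [-239, 101]]
... * rho(c^-1) = [[3, -1], [7, -2]]  ->  [[-7, 26], [-10, 37]]
... * rho(b) = [[4, -3], [11, -8]]  ->  [[258, -187], [367, -266]]
... * rho(a^-1) = [[-3, 2], [-2, 1]]  ->  [[-400, 329], [-569, 468]]
... * rho(b) = [[4, -3], [11, -8]]  ->  [[2019, -1432], [2872, -2037]]
... * rho(c) = [[-2, 1], [-7, 3]]  ->  [[5986, -2277], [8515, -3239]]
... * rho(a^-1) = [[-3, 2], [-2, 1]]  ->  [[-13404, 9695], [-19067, 13791]]
... * rho(b^-1) = [[-8, 3], [-11, 4]]  ->  [[587, -1432], [835, -2037]]
... * rho(b^-1) = [[-8, 3], [-11, 4]]  ->  [[11056, -3967], [15727, -5643]]
... * rho(a^-1) = [[-3, 2], [-2, 1]]  ->  [[-25234, 18145], [-35895, 25811]]
... * rho(b^-1) = [[-8, 3], [-11, 4]]  ->  [[2277, -3122], [3239, -4441]]
... * rho(b^-1) = [[-8, 3], [-11, 4]]  ->  [[16126, -5657], [22939, -8047]]
... * rho(b^-1) = [[-8, 3], [-11, 4]]  ->  [[-66781, 25750], [-94995, 36629]]
tr = -66781 + 36629 = -30152

-30152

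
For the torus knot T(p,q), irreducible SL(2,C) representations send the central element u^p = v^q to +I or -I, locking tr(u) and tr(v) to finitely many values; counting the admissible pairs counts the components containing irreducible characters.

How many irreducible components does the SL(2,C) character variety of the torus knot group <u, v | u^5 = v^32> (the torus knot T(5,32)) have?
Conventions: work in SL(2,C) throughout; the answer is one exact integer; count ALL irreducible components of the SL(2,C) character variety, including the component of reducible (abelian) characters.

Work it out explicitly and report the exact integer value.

63

For T(5,32): irreducibility forces the central element u^5 = v^32 to one of +I, -I.
This locks tr(u) to 2*cos(pi*alpha/5), alpha in 1..4, and tr(v) to 2*cos(pi*beta/32), beta in 1..31, on each component of irreducible characters.
u^5 = (-1)^alpha I and v^32 = (-1)^beta I must agree, so alpha and beta have equal parity.
Counting: 2 odd alphas x 16 odd betas + 2 even alphas x 15 even betas = 32 + 30 = 62.
Total: 62 irreducible-character components + 1 reducible (abelian) component = 63.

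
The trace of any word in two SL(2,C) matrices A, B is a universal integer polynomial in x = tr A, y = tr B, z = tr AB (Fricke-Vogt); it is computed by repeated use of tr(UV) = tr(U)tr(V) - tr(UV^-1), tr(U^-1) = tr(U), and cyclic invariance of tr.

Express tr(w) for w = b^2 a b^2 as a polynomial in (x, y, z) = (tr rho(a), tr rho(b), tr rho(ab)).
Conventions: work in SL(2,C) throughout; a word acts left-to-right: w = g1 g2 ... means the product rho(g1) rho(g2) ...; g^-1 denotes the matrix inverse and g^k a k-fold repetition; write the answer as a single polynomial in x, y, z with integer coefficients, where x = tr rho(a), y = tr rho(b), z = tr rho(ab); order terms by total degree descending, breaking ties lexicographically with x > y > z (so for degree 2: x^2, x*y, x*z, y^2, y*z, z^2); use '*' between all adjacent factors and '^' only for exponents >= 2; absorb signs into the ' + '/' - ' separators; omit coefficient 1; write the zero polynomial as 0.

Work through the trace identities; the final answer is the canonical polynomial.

y^3*z - x*y^2 - 2*y*z + x

reduce: trace(a b^2) = trace(b) trace(a b) - trace(a) = y*z - x
reduce: trace(b a b^2) = trace(b) trace(a b^2) - trace(a b) = y^2*z - x*y - z
reduce: trace(b^2 a b^2) = trace(b) trace(b a b^2) - trace(b a b) = y^3*z - x*y^2 - 2*y*z + x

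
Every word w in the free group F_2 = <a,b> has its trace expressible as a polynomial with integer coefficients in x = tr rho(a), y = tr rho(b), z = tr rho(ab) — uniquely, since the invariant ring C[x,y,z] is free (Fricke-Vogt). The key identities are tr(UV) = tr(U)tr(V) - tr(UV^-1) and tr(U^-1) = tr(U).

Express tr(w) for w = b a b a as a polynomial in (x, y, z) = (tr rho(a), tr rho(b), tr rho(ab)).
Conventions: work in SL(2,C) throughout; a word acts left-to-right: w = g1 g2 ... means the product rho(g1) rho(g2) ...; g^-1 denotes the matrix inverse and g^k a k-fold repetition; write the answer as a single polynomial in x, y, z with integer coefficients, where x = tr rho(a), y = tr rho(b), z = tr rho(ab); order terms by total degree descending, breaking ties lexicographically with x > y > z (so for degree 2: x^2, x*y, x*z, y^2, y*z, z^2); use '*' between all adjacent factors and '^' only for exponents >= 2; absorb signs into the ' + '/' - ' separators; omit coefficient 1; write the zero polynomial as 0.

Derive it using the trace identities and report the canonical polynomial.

tr(b a b a) = tr(a b) tr(a b) - tr(1) = z^2 - 2

z^2 - 2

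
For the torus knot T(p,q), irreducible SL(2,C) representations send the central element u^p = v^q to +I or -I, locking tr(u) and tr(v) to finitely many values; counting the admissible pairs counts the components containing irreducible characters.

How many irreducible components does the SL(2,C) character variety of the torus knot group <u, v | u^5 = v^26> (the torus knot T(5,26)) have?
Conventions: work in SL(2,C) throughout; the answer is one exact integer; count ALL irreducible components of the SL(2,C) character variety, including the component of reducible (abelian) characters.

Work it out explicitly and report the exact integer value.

51

In the torus knot group T(5,26), u^5 = v^26 is central, so an irreducible representation sends it to +I or -I (Schur).
This locks tr(u) to 2*cos(pi*alpha/5), alpha in 1..4, and tr(v) to 2*cos(pi*beta/26), beta in 1..25, on each component of irreducible characters.
Consistency of u^5 = (-1)^alpha I with v^26 = (-1)^beta I forces alpha = beta (mod 2).
Counting: 2 odd alphas x 13 odd betas + 2 even alphas x 12 even betas = 26 + 24 = 50.
components with irreducible characters: 50; plus the single component of reducible (abelian) characters: total 51.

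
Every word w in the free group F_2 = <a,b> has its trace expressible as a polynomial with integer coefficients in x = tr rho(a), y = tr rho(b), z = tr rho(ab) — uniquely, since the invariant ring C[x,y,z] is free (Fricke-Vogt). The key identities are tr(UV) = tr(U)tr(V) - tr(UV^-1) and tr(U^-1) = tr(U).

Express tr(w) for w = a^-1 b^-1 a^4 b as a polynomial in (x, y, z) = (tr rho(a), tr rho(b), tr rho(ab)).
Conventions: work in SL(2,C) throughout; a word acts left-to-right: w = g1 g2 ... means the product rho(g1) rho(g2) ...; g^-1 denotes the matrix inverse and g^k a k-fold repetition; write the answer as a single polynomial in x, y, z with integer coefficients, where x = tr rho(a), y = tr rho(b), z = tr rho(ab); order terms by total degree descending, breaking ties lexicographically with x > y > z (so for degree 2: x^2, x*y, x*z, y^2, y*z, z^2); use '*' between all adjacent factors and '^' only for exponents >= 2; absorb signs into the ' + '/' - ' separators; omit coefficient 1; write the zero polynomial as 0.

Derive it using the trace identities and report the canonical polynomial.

-x^4*y*z + x^5 + x^3*y^2 + x^3*z^2 + 2*x^2*y*z - 5*x^3 - 2*x*y^2 - 2*x*z^2 + 5*x

tr(a^2) = tr(a)*tr(a) - tr(1)   [square of a] = x^2 - 2
reduce: tr(a^3) = tr(a)*tr(a^2) - tr(a)   [square of a] = x^3 - 3*x
reduce: tr(a^4) = tr(a)*tr(a^3) - tr(a^2)   [square of a] = x^4 - 4*x^2 + 2
reduce: tr(a b a) = tr(a)*tr(b a) - tr(b)   [square of a] = x*z - y
tr(a^2 b a) = tr(a)*tr(a b a) - tr(a b)   [square of a] = x^2*z - x*y - z
so tr(a^3 b a) = tr(a)*tr(a^2 b a) - tr(a^2 b)   [square of a] = x^3*z - x^2*y - 2*x*z + y
so tr(a^4 b a) = tr(a)*tr(a^3 b a) - tr(a^3 b)   [square of a] = x^4*z - x^3*y - 3*x^2*z + 2*x*y + z
tr(b a b a) = tr(a b)*tr(a b) - tr(1)   [split at a repeated a] = z^2 - 2
tr(b a b) = tr(b)*tr(a b) - tr(a)   [square of b] = y*z - x
tr(a b a b a) = tr(a)*tr(b a b a) - tr(b a b)   [square of a] = x*z^2 - y*z - x
reduce: tr(a b a b a^2) = tr(a)*tr(a b a b a) - tr(a b a b)   [square of a] = x^2*z^2 - x*y*z - x^2 - z^2 + 2
tr(a^4 b a b) = tr(a)*tr(a b a b a^2) - tr(a b a b a)   [square of a] = x^3*z^2 - x^2*y*z - x^3 - 2*x*z^2 + y*z + 3*x
tr(b^-1 a^4 b a) = tr(a^4 b a)*tr(b) - tr(a^4 b a b)   [inverse elimination on b] = x^4*y*z - x^3*y^2 - x^3*z^2 - 2*x^2*y*z + x^3 + 2*x*y^2 + 2*x*z^2 - 3*x
tr(a^-1 b^-1 a^4 b) = tr(b^-1 a^4 b)*tr(a) - tr(b^-1 a^4 b a)   [inverse elimination on a] = -x^4*y*z + x^5 + x^3*y^2 + x^3*z^2 + 2*x^2*y*z - 5*x^3 - 2*x*y^2 - 2*x*z^2 + 5*x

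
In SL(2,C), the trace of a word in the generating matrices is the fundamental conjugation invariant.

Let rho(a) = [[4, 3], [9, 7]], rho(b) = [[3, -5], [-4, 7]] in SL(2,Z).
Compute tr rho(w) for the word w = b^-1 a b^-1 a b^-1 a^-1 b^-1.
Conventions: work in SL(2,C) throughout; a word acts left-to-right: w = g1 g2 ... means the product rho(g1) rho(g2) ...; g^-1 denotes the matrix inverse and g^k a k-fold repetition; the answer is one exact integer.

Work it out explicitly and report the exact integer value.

rho(b^-1) = [[7, 5], [4, 3]]
... * rho(a) = [[4, 3], [9, 7]]  ->  [[73, 56], [43, 33]]
... * rho(b^-1) = [[7, 5], [4, 3]]  ->  [[735, 533], [433, 314]]
... * rho(a) = [[4, 3], [9, 7]]  ->  [[7737, 5936], [4558, 3497]]
... * rho(b^-1) = [[7, 5], [4, 3]]  ->  [[77903, 56493], [45894, 33281]]
... * rho(a^-1) = [[7, -3], [-9, 4]]  ->  [[36884, -7737], [21729, -4558]]
... * rho(b^-1) = [[7, 5], [4, 3]]  ->  [[227240, 161209], [133871, 94971]]
tr = 227240 + 94971 = 322211

322211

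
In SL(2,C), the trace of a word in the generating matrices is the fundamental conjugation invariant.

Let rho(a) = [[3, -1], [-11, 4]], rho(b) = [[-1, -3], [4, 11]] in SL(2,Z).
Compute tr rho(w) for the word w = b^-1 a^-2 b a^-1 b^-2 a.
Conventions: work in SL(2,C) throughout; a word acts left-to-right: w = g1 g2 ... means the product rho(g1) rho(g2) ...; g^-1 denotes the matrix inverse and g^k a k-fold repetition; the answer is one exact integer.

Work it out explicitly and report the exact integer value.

4753

rho(b^-1) = [[11, 3], [-4, -1]]
... * rho(a^-1) = [[4, 1], [11, 3]]  ->  [[77, 20], [-27, -7]]
... * rho(a^-1) = [[4, 1], [11, 3]]  ->  [[528, 137], [-185, -48]]
... * rho(b) = [[-1, -3], [4, 11]]  ->  [[20, -77], [-7, 27]]
... * rho(a^-1) = [[4, 1], [11, 3]]  ->  [[-767, -211], [269, 74]]
... * rho(b^-1) = [[11, 3], [-4, -1]]  ->  [[-7593, -2090], [2663, 733]]
... * rho(b^-1) = [[11, 3], [-4, -1]]  ->  [[-75163, -20689], [26361, 7256]]
... * rho(a) = [[3, -1], [-11, 4]]  ->  [[2090, -7593], [-733, 2663]]
tr = 2090 + 2663 = 4753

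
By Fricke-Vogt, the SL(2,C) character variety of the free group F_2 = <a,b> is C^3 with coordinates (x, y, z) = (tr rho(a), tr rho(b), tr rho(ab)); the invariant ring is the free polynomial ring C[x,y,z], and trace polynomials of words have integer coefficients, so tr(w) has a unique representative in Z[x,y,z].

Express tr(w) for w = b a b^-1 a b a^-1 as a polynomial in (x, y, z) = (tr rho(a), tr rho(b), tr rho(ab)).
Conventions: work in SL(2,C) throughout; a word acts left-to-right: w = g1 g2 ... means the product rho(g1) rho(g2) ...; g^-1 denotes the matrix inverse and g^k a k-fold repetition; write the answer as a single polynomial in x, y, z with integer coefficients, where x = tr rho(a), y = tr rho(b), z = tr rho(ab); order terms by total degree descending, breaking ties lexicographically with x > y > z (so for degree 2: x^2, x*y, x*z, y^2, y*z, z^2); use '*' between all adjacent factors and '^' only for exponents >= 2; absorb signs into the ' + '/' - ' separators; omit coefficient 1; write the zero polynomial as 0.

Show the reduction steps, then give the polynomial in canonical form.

tr(a^2 b) = tr(a)*tr(b a) - tr(b)  (reduce the a square) = x*z - y
use: tr(a^2) = tr(a)*tr(a) - tr(1)  (reduce the a square) = x^2 - 2
apply: tr(b a^2 b) = tr(b)*tr(a^2 b) - tr(a^2)  (reduce the b square) = x*y*z - x^2 - y^2 + 2
tr(b a b a) = tr(a b)*tr(a b) - tr(1)  (split on a) = z^2 - 2
apply: tr(b a b) = tr(b)*tr(a b) - tr(a)  (reduce the b square) = y*z - x
use: tr(b a^2 b a) = tr(a)*tr(b a b a) - tr(b a b)  (reduce the a square) = x*z^2 - y*z - x
apply: tr(a b a^-1 b a) = tr(b a^2 b)*tr(a) - tr(b a^2 b a)  (eliminate a^-1) = x^2*y*z - x^3 - x*y^2 - x*z^2 + y*z + 3*x
tr(b a b a b) = tr(b)*tr(a b a b) - tr(a b a)  (reduce the b square) = y*z^2 - x*z - y
tr(b a b a b a) = tr(b a)*tr(b a b a) - tr(b^-1 a^-1)  (split on b) = z^3 - 3*z
tr(a b a^-1 b a b) = tr(b a b a b)*tr(a) - tr(b a b a b a)  (eliminate a^-1) = x*y*z^2 - x^2*z - z^3 - x*y + 3*z
tr(b a b^-1 a b a^-1) = tr(a b a^-1 b a)*tr(b) - tr(a b a^-1 b a b)  (eliminate b^-1) = x^2*y^2*z - x^3*y - x*y^3 - 2*x*y*z^2 + x^2*z + y^2*z + z^3 + 4*x*y - 3*z

x^2*y^2*z - x^3*y - x*y^3 - 2*x*y*z^2 + x^2*z + y^2*z + z^3 + 4*x*y - 3*z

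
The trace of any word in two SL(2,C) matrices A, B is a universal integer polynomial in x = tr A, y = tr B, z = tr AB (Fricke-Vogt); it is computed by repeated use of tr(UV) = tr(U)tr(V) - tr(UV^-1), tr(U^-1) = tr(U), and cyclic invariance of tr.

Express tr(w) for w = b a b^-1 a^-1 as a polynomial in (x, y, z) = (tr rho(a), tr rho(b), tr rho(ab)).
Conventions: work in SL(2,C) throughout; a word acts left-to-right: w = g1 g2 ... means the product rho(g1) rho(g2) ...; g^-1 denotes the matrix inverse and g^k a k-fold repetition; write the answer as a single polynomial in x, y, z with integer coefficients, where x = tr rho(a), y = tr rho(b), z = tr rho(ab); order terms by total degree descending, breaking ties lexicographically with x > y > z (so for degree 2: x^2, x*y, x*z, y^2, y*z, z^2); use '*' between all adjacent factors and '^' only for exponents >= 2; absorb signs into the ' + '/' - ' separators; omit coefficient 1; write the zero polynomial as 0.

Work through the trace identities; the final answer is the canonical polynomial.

use: trace(a b a) = trace(a)*trace(b a) - trace(b) = x*z - y
trace(a b a b) = trace(a b)*trace(a b) - trace(1)   [split at repeated a] = z^2 - 2
apply: trace(b a b^-1 a) = trace(a b a)*trace(b) - trace(a b a b) = x*y*z - y^2 - z^2 + 2
use: trace(b a b^-1 a^-1) = trace(b a b^-1)*trace(a) - trace(b a b^-1 a) = -x*y*z + x^2 + y^2 + z^2 - 2

-x*y*z + x^2 + y^2 + z^2 - 2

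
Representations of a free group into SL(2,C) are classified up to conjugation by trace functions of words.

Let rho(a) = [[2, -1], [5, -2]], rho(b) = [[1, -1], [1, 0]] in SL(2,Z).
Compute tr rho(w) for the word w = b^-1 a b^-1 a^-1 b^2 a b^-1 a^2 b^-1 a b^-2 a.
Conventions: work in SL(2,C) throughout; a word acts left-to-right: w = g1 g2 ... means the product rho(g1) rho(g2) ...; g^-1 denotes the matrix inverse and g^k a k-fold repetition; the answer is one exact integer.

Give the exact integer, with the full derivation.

rho(b^-1) = [[0, 1], [-1, 1]]
... * rho(a) = [[2, -1], [5, -2]]  ->  [[5, -2], [3, -1]]
... * rho(b^-1) = [[0, 1], [-1, 1]]  ->  [[2, 3], [1, 2]]
... * rho(a^-1) = [[-2, 1], [-5, 2]]  ->  [[-19, 8], [-12, 5]]
... * rho(b) = [[1, -1], [1, 0]]  ->  [[-11, 19], [-7, 12]]
... * rho(b) = [[1, -1], [1, 0]]  ->  [[8, 11], [5, 7]]
... * rho(a) = [[2, -1], [5, -2]]  ->  [[71, -30], [45, -19]]
... * rho(b^-1) = [[0, 1], [-1, 1]]  ->  [[30, 41], [19, 26]]
... * rho(a) = [[2, -1], [5, -2]]  ->  [[265, -112], [168, -71]]
... * rho(a) = [[2, -1], [5, -2]]  ->  [[-30, -41], [-19, -26]]
... * rho(b^-1) = [[0, 1], [-1, 1]]  ->  [[41, -71], [26, -45]]
... * rho(a) = [[2, -1], [5, -2]]  ->  [[-273, 101], [-173, 64]]
... * rho(b^-1) = [[0, 1], [-1, 1]]  ->  [[-101, -172], [-64, -109]]
... * rho(b^-1) = [[0, 1], [-1, 1]]  ->  [[172, -273], [109, -173]]
... * rho(a) = [[2, -1], [5, -2]]  ->  [[-1021, 374], [-647, 237]]
tr = -1021 + 237 = -784

-784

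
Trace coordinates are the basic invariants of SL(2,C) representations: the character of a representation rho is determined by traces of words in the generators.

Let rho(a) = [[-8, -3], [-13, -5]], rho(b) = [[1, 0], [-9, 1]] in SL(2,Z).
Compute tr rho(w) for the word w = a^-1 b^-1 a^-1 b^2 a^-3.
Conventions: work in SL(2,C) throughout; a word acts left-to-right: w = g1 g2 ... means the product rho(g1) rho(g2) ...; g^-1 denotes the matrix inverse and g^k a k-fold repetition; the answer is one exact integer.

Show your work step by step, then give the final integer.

rho(a^-1) = [[-5, 3], [13, -8]]
... * rho(b^-1) = [[1, 0], [9, 1]]  ->  [[22, 3], [-59, -8]]
... * rho(a^-1) = [[-5, 3], [13, -8]]  ->  [[-71, 42], [191, -113]]
... * rho(b) = [[1, 0], [-9, 1]]  ->  [[-449, 42], [1208, -113]]
... * rho(b) = [[1, 0], [-9, 1]]  ->  [[-827, 42], [2225, -113]]
... * rho(a^-1) = [[-5, 3], [13, -8]]  ->  [[4681, -2817], [-12594, 7579]]
... * rho(a^-1) = [[-5, 3], [13, -8]]  ->  [[-60026, 36579], [161497, -98414]]
... * rho(a^-1) = [[-5, 3], [13, -8]]  ->  [[775657, -472710], [-2086867, 1271803]]
tr = 775657 + 1271803 = 2047460

2047460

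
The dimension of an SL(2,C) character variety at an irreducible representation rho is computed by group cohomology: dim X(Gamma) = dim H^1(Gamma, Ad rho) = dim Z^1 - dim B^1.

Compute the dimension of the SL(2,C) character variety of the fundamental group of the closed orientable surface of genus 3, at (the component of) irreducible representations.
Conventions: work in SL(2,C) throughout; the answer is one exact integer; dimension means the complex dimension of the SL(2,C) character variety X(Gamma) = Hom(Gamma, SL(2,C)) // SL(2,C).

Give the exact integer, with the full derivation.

12

The genus-3 surface group: 2g = 6 generators, one relator prod [a_i, b_i].
Before the relator condition, cocycle space has dim 3*6 = 18.
At an irreducible rho, H^2 = coker(d_2) vanishes (Poincare duality: H^2 is dual to H^0 = invariants = 0), so d_2 is surjective onto sl_2 and dim Z^1 = 18 - 3 = 15.
As always at irreducible rho, dim B^1 = 3.
Hence dim X = 15 - 3 = 12.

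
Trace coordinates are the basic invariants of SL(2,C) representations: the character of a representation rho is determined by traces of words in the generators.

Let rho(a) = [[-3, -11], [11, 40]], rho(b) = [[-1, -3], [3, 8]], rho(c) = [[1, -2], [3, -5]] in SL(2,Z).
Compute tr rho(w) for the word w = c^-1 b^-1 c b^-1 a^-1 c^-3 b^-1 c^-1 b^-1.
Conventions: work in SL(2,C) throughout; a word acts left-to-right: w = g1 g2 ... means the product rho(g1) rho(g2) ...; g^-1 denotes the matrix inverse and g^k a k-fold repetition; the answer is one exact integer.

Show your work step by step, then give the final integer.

-2481488235

rho(c^-1) = [[-5, 2], [-3, 1]]
... * rho(b^-1) = [[8, 3], [-3, -1]]  ->  [[-46, -17], [-27, -10]]
... * rho(c) = [[1, -2], [3, -5]]  ->  [[-97, 177], [-57, 104]]
... * rho(b^-1) = [[8, 3], [-3, -1]]  ->  [[-1307, -468], [-768, -275]]
... * rho(a^-1) = [[40, 11], [-11, -3]]  ->  [[-47132, -12973], [-27695, -7623]]
... * rho(c^-1) = [[-5, 2], [-3, 1]]  ->  [[274579, -107237], [161344, -63013]]
... * rho(c^-1) = [[-5, 2], [-3, 1]]  ->  [[-1051184, 441921], [-617681, 259675]]
... * rho(c^-1) = [[-5, 2], [-3, 1]]  ->  [[3930157, -1660447], [2309380, -975687]]
... * rho(b^-1) = [[8, 3], [-3, -1]]  ->  [[36422597, 13450918], [21402101, 7903827]]
... * rho(c^-1) = [[-5, 2], [-3, 1]]  ->  [[-222465739, 86296112], [-130721986, 50708029]]
... * rho(b^-1) = [[8, 3], [-3, -1]]  ->  [[-2038614248, -753693329], [-1197899975, -442873987]]
tr = -2038614248 + -442873987 = -2481488235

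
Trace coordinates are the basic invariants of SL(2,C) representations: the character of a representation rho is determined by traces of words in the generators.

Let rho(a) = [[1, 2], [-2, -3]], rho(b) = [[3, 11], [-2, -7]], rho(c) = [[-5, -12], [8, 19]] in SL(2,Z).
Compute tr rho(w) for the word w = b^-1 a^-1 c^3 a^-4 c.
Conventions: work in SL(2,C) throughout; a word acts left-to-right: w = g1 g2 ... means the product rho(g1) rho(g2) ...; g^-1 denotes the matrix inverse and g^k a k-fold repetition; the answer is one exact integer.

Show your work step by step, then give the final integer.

-38970

rho(b^-1) = [[-7, -11], [2, 3]]
... * rho(a^-1) = [[-3, -2], [2, 1]]  ->  [[-1, 3], [0, -1]]
... * rho(c) = [[-5, -12], [8, 19]]  ->  [[29, 69], [-8, -19]]
... * rho(c) = [[-5, -12], [8, 19]]  ->  [[407, 963], [-112, -265]]
... * rho(c) = [[-5, -12], [8, 19]]  ->  [[5669, 13413], [-1560, -3691]]
... * rho(a^-1) = [[-3, -2], [2, 1]]  ->  [[9819, 2075], [-2702, -571]]
... * rho(a^-1) = [[-3, -2], [2, 1]]  ->  [[-25307, -17563], [6964, 4833]]
... * rho(a^-1) = [[-3, -2], [2, 1]]  ->  [[40795, 33051], [-11226, -9095]]
... * rho(a^-1) = [[-3, -2], [2, 1]]  ->  [[-56283, -48539], [15488, 13357]]
... * rho(c) = [[-5, -12], [8, 19]]  ->  [[-106897, -246845], [29416, 67927]]
tr = -106897 + 67927 = -38970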